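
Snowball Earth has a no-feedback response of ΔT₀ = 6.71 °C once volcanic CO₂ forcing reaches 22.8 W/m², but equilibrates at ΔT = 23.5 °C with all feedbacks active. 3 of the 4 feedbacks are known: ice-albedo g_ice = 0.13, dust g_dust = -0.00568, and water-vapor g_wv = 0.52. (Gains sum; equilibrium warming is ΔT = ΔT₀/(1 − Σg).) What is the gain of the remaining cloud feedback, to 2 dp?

Amplification A = ΔT/ΔT₀ = 23.5/6.71 = 3.502.
Total gain g = 1 − 1/A = 1 − 1/3.502 = 0.7144.
Known gains sum to 0.13 − 0.00568 + 0.52 = 0.64432.
g_cld = 0.7144 − 0.64432 = 0.07.

0.07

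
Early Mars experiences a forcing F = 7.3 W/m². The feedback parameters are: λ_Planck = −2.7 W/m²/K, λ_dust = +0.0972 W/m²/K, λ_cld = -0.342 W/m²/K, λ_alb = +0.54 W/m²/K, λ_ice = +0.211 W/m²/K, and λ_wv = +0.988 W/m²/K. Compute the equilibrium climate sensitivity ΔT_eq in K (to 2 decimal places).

Net feedback parameter λ = (−2.7) + (+0.0972) + (-0.342) + (+0.54) + (+0.211) + (+0.988) = -1.2058 W/m²/K.
ΔT = −F/λ = −7.3/(-1.2058) = 6.05 K.

6.05 K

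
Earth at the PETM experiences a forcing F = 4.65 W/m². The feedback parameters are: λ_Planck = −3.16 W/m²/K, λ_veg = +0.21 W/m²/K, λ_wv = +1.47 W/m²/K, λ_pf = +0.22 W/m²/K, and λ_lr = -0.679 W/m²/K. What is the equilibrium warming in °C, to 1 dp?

2.4 °C

Net feedback parameter λ = (−3.16) + (+0.21) + (+1.47) + (+0.22) + (-0.679) = -1.939 W/m²/K.
ΔT = −F/λ = −4.65/(-1.939) = 2.4 °C.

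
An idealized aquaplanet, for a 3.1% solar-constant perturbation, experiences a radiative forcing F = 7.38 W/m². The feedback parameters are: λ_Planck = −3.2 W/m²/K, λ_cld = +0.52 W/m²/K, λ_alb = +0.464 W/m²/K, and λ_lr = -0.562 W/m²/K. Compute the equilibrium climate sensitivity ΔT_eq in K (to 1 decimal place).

2.7 K

Net feedback parameter λ = (−3.2) + (+0.52) + (+0.464) + (-0.562) = -2.778 W/m²/K.
ΔT = −F/λ = −7.38/(-2.778) = 2.7 K.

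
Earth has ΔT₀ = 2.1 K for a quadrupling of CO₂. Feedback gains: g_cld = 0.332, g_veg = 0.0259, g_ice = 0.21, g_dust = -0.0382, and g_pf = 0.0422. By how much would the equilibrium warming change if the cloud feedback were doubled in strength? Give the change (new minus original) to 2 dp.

Original: g = 0.5719, ΔT = 2.1/(1−0.5719) = 4.9054 K.
With doubled cloud: g' = 0.9039, ΔT' = 2.1/(1−0.9039) = 21.8522 K.
Change = 21.8522 − 4.9054 = 16.95 K.

16.95 K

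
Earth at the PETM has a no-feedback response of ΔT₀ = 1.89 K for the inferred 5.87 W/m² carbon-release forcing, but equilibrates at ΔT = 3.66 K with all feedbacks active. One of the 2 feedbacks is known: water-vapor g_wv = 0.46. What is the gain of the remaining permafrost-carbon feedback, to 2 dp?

0.02

Amplification A = ΔT/ΔT₀ = 3.66/1.89 = 1.937.
Total gain g = 1 − 1/A = 1 − 1/1.937 = 0.4837.
The known gain is 0.46.
g_pf = 0.4837 − 0.46 = 0.02.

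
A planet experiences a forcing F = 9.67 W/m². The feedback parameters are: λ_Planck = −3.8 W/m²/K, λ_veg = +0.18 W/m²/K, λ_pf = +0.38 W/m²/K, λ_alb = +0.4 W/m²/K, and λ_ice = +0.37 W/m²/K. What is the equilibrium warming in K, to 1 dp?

Net feedback parameter λ = (−3.8) + (+0.18) + (+0.38) + (+0.4) + (+0.37) = -2.47 W/m²/K.
ΔT = −F/λ = −9.67/(-2.47) = 3.9 K.

3.9 K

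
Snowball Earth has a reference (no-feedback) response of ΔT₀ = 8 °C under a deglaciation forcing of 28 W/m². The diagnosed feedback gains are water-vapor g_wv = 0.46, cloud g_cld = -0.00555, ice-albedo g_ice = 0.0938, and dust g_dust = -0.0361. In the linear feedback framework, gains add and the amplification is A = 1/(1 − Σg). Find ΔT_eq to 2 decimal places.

Total gain g = 0.46 − 0.00555 + 0.0938 − 0.0361 = 0.51215.
Amplification A = 1/(1 − 0.51215) = 2.05.
ΔT = 8 × 2.05 = 16.40 °C.

16.40 °C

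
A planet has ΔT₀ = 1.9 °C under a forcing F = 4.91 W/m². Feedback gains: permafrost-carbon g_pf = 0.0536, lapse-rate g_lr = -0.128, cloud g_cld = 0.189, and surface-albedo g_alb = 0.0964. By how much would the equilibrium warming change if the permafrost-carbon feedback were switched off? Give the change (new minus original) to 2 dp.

-0.15 °C

Original: g = 0.211, ΔT = 1.9/(1−0.211) = 2.4081 °C.
Without permafrost-carbon: g' = 0.1574, ΔT' = 1.9/(1−0.1574) = 2.2549 °C.
Change = 2.2549 − 2.4081 = -0.15 °C.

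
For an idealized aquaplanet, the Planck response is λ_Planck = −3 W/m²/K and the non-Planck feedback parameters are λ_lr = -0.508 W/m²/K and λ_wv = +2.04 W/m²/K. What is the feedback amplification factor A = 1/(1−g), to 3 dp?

Convert to gains: g_lr = -0.508/3 = -0.1693; g_wv = 2.04/3 = 0.68.
Total gain g = 0.5107.
A = 1/(1 − 0.5107) = 2.044.

2.044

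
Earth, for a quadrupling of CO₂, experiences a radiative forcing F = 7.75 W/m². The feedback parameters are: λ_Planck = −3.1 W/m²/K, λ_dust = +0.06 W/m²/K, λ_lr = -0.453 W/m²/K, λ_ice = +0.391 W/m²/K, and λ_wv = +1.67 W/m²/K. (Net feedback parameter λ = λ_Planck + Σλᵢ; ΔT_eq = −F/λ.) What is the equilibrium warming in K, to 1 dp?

Net feedback parameter λ = (−3.1) + (+0.06) + (-0.453) + (+0.391) + (+1.67) = -1.432 W/m²/K.
ΔT = −F/λ = −7.75/(-1.432) = 5.4 K.

5.4 K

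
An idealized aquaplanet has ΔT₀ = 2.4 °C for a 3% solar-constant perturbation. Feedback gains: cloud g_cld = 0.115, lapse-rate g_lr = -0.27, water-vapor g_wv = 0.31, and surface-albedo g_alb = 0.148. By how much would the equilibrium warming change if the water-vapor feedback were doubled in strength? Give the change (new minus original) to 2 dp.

Original: g = 0.303, ΔT = 2.4/(1−0.303) = 3.4433 °C.
With doubled water-vapor: g' = 0.613, ΔT' = 2.4/(1−0.613) = 6.2016 °C.
Change = 6.2016 − 3.4433 = 2.76 °C.

2.76 °C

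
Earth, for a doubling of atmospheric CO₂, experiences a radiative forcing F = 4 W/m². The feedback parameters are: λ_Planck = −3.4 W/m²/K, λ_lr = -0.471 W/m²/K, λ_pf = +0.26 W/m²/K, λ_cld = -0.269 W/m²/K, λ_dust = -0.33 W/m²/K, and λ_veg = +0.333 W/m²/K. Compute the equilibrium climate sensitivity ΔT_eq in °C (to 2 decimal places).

1.03 °C

Net feedback parameter λ = (−3.4) + (-0.471) + (+0.26) + (-0.269) + (-0.33) + (+0.333) = -3.877 W/m²/K.
ΔT = −F/λ = −4/(-3.877) = 1.03 °C.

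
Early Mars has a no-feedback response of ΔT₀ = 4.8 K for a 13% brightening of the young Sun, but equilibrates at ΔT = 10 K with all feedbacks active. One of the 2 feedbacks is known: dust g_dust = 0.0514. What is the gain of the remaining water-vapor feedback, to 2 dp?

0.47

Amplification A = ΔT/ΔT₀ = 10/4.8 = 2.083.
Total gain g = 1 − 1/A = 1 − 1/2.083 = 0.5199.
The known gain is 0.0514.
g_wv = 0.5199 − 0.0514 = 0.47.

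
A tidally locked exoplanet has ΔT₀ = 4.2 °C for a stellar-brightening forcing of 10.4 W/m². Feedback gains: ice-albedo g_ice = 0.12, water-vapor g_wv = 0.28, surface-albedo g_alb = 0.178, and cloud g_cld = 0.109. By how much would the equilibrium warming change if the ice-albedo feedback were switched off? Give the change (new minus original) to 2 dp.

-3.72 °C

Original: g = 0.687, ΔT = 4.2/(1−0.687) = 13.4185 °C.
Without ice-albedo: g' = 0.567, ΔT' = 4.2/(1−0.567) = 9.6998 °C.
Change = 9.6998 − 13.4185 = -3.72 °C.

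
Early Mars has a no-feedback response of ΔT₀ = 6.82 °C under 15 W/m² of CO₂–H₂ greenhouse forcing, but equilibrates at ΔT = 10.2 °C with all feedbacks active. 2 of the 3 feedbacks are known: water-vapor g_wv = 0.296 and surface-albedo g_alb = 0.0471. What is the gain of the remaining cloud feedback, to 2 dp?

Amplification A = ΔT/ΔT₀ = 10.2/6.82 = 1.496.
Total gain g = 1 − 1/A = 1 − 1/1.496 = 0.3316.
Known gains sum to 0.296 + 0.0471 = 0.3431.
g_cld = 0.3316 − 0.3431 = -0.01.

-0.01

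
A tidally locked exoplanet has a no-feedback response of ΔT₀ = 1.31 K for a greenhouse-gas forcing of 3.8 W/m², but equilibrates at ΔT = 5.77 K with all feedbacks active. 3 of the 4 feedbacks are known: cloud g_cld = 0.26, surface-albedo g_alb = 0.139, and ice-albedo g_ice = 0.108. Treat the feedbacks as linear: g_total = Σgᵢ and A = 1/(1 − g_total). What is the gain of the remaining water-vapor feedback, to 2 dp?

0.27

Amplification A = ΔT/ΔT₀ = 5.77/1.31 = 4.405.
Total gain g = 1 − 1/A = 1 − 1/4.405 = 0.773.
Known gains sum to 0.26 + 0.139 + 0.108 = 0.507.
g_wv = 0.773 − 0.507 = 0.27.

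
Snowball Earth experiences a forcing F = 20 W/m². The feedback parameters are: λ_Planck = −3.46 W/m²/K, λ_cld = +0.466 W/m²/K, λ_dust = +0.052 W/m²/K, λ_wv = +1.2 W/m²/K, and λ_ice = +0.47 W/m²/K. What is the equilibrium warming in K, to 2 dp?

15.72 K

Net feedback parameter λ = (−3.46) + (+0.466) + (+0.052) + (+1.2) + (+0.47) = -1.272 W/m²/K.
ΔT = −F/λ = −20/(-1.272) = 15.72 K.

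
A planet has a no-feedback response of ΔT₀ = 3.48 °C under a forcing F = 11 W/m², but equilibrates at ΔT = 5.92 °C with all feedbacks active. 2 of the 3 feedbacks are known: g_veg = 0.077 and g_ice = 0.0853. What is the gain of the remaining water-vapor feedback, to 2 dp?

Amplification A = ΔT/ΔT₀ = 5.92/3.48 = 1.701.
Total gain g = 1 − 1/A = 1 − 1/1.701 = 0.4121.
Known gains sum to 0.077 + 0.0853 = 0.1623.
g_wv = 0.4121 − 0.1623 = 0.25.

0.25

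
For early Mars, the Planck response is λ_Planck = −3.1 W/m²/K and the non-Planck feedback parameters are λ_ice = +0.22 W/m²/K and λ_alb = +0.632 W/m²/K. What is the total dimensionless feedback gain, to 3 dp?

Convert to gains: g_ice = 0.22/3.1 = 0.07097; g_alb = 0.632/3.1 = 0.2039.
Total gain g = 0.27487.

0.275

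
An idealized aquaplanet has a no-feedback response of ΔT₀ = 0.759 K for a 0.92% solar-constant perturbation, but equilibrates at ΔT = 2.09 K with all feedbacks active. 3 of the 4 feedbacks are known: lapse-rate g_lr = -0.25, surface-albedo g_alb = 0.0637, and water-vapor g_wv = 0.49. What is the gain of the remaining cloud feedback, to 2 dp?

Amplification A = ΔT/ΔT₀ = 2.09/0.759 = 2.754.
Total gain g = 1 − 1/A = 1 − 1/2.754 = 0.6369.
Known gains sum to -0.25 + 0.0637 + 0.49 = 0.3037.
g_cld = 0.6369 − 0.3037 = 0.33.

0.33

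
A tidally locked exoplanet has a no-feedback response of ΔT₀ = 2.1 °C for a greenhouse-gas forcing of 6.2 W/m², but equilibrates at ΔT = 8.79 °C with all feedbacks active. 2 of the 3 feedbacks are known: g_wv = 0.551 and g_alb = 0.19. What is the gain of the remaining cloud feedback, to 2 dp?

Amplification A = ΔT/ΔT₀ = 8.79/2.1 = 4.186.
Total gain g = 1 − 1/A = 1 − 1/4.186 = 0.7611.
Known gains sum to 0.551 + 0.19 = 0.741.
g_cld = 0.7611 − 0.741 = 0.02.

0.02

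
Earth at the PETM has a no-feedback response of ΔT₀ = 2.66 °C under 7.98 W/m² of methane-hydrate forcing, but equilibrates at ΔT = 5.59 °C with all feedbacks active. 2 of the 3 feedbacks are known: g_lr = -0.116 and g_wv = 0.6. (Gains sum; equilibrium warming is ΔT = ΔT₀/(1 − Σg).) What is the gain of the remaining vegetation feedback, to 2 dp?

Amplification A = ΔT/ΔT₀ = 5.59/2.66 = 2.102.
Total gain g = 1 − 1/A = 1 − 1/2.102 = 0.5243.
Known gains sum to -0.116 + 0.6 = 0.484.
g_veg = 0.5243 − 0.484 = 0.04.

0.04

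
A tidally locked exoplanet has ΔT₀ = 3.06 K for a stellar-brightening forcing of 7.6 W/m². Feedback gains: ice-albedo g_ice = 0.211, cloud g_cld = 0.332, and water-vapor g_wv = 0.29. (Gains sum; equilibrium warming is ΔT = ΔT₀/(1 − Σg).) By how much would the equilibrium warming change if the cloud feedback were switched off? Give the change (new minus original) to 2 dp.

Original: g = 0.833, ΔT = 3.06/(1−0.833) = 18.3234 K.
Without cloud: g' = 0.501, ΔT' = 3.06/(1−0.501) = 6.1323 K.
Change = 6.1323 − 18.3234 = -12.19 K.

-12.19 K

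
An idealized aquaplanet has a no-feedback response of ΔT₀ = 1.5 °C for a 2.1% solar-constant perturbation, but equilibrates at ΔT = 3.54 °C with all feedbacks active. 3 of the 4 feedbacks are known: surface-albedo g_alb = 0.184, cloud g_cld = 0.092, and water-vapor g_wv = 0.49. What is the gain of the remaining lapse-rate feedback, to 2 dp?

-0.19

Amplification A = ΔT/ΔT₀ = 3.54/1.5 = 2.36.
Total gain g = 1 − 1/A = 1 − 1/2.36 = 0.5763.
Known gains sum to 0.184 + 0.092 + 0.49 = 0.766.
g_lr = 0.5763 − 0.766 = -0.19.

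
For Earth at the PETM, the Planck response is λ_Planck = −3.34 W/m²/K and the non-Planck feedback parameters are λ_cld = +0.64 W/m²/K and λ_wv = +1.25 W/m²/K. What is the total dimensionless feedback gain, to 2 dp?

0.57

Convert to gains: g_cld = 0.64/3.34 = 0.1916; g_wv = 1.25/3.34 = 0.3743.
Total gain g = 0.5659.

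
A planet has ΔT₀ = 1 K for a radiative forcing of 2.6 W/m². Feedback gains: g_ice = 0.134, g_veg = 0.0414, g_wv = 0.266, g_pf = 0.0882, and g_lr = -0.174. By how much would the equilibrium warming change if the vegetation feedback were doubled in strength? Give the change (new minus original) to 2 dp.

0.11 K

Original: g = 0.3556, ΔT = 1/(1−0.3556) = 1.5518 K.
With doubled vegetation: g' = 0.397, ΔT' = 1/(1−0.397) = 1.6584 K.
Change = 1.6584 − 1.5518 = 0.11 K.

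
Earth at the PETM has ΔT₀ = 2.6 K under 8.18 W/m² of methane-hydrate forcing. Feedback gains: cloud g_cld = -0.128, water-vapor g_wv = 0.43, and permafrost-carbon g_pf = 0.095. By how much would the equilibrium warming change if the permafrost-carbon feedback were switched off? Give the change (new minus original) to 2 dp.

-0.59 K

Original: g = 0.397, ΔT = 2.6/(1−0.397) = 4.3118 K.
Without permafrost-carbon: g' = 0.302, ΔT' = 2.6/(1−0.302) = 3.7249 K.
Change = 3.7249 − 4.3118 = -0.59 K.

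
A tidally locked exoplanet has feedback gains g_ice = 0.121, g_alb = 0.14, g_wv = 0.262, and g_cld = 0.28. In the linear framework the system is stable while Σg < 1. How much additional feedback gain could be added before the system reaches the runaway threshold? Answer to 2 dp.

0.20

Current total gain = 0.121 + 0.14 + 0.262 + 0.28 = 0.803.
Margin to runaway = 1 − 0.803 = 0.20.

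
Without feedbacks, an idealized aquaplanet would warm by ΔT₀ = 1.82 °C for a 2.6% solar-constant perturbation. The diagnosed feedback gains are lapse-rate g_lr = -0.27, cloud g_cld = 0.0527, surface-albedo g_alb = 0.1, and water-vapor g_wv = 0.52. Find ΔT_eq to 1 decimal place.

3.0 °C

Total gain g = -0.27 + 0.0527 + 0.1 + 0.52 = 0.4027.
Amplification A = 1/(1 − 0.4027) = 1.674.
ΔT = 1.82 × 1.674 = 3.0 °C.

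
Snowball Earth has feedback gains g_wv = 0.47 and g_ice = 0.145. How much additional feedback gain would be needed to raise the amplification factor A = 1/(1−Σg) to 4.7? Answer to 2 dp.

Current total gain = 0.615.
Target gain for A = 4.7: g* = 1 − 1/4.7 = 0.7872.
Additional gain needed = 0.7872 − 0.615 = 0.17.

0.17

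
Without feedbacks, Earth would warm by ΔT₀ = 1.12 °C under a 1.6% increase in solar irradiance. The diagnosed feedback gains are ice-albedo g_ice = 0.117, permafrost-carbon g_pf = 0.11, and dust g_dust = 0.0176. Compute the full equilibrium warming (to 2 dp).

1.48 °C

Total gain g = 0.117 + 0.11 + 0.0176 = 0.2446.
Amplification A = 1/(1 − 0.2446) = 1.324.
ΔT = 1.12 × 1.324 = 1.48 °C.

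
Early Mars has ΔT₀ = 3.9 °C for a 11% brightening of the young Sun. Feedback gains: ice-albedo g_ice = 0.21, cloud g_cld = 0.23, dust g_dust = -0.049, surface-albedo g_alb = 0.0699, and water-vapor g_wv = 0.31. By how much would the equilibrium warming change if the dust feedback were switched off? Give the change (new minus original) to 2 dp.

Original: g = 0.7709, ΔT = 3.9/(1−0.7709) = 17.0231 °C.
Without dust: g' = 0.8199, ΔT' = 3.9/(1−0.8199) = 21.6546 °C.
Change = 21.6546 − 17.0231 = 4.63 °C.

4.63 °C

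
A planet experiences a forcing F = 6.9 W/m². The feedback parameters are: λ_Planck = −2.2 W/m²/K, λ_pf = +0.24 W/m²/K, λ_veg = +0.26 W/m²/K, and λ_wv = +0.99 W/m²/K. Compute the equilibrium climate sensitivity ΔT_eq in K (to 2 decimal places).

9.72 K

Net feedback parameter λ = (−2.2) + (+0.24) + (+0.26) + (+0.99) = -0.71 W/m²/K.
ΔT = −F/λ = −6.9/(-0.71) = 9.72 K.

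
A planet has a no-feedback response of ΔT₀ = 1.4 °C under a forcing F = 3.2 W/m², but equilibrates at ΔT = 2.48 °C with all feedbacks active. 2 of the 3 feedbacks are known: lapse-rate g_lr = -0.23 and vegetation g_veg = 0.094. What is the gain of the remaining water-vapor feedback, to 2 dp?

Amplification A = ΔT/ΔT₀ = 2.48/1.4 = 1.771.
Total gain g = 1 − 1/A = 1 − 1/1.771 = 0.4353.
Known gains sum to -0.23 + 0.094 = -0.136.
g_wv = 0.4353 + 0.136 = 0.57.

0.57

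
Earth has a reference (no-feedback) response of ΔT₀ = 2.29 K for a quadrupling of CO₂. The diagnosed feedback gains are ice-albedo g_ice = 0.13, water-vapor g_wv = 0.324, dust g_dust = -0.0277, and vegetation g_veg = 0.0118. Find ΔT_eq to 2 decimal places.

Total gain g = 0.13 + 0.324 − 0.0277 + 0.0118 = 0.4381.
Amplification A = 1/(1 − 0.4381) = 1.78.
ΔT = 2.29 × 1.78 = 4.08 K.

4.08 K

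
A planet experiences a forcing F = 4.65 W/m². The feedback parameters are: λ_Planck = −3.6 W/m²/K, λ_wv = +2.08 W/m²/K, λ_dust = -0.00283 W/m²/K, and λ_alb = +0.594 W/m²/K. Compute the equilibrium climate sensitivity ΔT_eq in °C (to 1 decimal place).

Net feedback parameter λ = (−3.6) + (+2.08) + (-0.00283) + (+0.594) = -0.92883 W/m²/K.
ΔT = −F/λ = −4.65/(-0.92883) = 5.0 °C.

5.0 °C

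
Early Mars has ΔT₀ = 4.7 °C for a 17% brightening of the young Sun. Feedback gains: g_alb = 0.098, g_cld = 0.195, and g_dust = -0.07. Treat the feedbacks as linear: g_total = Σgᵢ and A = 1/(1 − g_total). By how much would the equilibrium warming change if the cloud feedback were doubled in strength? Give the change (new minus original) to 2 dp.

2.03 °C

Original: g = 0.223, ΔT = 4.7/(1−0.223) = 6.0489 °C.
With doubled cloud: g' = 0.418, ΔT' = 4.7/(1−0.418) = 8.0756 °C.
Change = 8.0756 − 6.0489 = 2.03 °C.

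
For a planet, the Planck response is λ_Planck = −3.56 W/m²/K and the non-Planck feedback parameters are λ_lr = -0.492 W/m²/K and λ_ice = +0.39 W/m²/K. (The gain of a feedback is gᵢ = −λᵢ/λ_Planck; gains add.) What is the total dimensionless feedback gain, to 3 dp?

Convert to gains: g_lr = -0.492/3.56 = -0.1382; g_ice = 0.39/3.56 = 0.1096.
Total gain g = -0.0286.

-0.029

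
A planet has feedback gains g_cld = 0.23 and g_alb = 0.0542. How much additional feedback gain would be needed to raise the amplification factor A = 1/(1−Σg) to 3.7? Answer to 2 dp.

0.45

Current total gain = 0.2842.
Target gain for A = 3.7: g* = 1 − 1/3.7 = 0.7297.
Additional gain needed = 0.7297 − 0.2842 = 0.45.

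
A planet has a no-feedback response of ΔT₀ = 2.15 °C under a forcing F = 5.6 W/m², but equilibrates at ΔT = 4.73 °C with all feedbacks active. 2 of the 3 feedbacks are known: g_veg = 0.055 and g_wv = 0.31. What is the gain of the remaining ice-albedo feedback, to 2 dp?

0.18

Amplification A = ΔT/ΔT₀ = 4.73/2.15 = 2.2.
Total gain g = 1 − 1/A = 1 − 1/2.2 = 0.5455.
Known gains sum to 0.055 + 0.31 = 0.365.
g_ice = 0.5455 − 0.365 = 0.18.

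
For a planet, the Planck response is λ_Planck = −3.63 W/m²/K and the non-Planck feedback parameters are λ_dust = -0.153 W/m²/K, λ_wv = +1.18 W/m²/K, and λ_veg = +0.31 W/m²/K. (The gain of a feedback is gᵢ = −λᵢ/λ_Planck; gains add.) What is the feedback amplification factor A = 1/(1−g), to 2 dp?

1.58

Convert to gains: g_dust = -0.153/3.63 = -0.04215; g_wv = 1.18/3.63 = 0.3251; g_veg = 0.31/3.63 = 0.0854.
Total gain g = 0.36835.
A = 1/(1 − 0.36835) = 1.58.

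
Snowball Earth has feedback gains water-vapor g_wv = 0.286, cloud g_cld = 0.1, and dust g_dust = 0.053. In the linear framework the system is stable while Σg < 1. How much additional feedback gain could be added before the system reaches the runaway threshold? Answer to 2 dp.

Current total gain = 0.286 + 0.1 + 0.053 = 0.439.
Margin to runaway = 1 − 0.439 = 0.56.

0.56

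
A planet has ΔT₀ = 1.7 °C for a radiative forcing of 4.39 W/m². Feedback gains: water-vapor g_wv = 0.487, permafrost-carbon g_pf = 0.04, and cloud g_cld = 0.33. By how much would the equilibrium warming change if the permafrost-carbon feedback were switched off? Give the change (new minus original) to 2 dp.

-2.60 °C

Original: g = 0.857, ΔT = 1.7/(1−0.857) = 11.8881 °C.
Without permafrost-carbon: g' = 0.817, ΔT' = 1.7/(1−0.817) = 9.2896 °C.
Change = 9.2896 − 11.8881 = -2.60 °C.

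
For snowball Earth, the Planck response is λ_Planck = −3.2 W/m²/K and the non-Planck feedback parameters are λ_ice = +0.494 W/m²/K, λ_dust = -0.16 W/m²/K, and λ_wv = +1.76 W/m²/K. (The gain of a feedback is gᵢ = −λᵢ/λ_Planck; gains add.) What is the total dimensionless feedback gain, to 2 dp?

Convert to gains: g_ice = 0.494/3.2 = 0.1544; g_dust = -0.16/3.2 = -0.05; g_wv = 1.76/3.2 = 0.55.
Total gain g = 0.6544.

0.65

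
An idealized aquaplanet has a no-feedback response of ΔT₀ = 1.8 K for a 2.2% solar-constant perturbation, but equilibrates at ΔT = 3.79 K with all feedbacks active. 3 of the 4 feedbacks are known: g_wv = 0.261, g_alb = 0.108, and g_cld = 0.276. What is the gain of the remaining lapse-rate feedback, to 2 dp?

-0.12

Amplification A = ΔT/ΔT₀ = 3.79/1.8 = 2.106.
Total gain g = 1 − 1/A = 1 − 1/2.106 = 0.5252.
Known gains sum to 0.261 + 0.108 + 0.276 = 0.645.
g_lr = 0.5252 − 0.645 = -0.12.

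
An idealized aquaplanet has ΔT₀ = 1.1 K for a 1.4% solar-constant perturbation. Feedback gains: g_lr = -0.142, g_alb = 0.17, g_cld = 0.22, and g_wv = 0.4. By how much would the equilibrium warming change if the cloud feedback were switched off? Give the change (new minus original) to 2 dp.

-1.20 K

Original: g = 0.648, ΔT = 1.1/(1−0.648) = 3.1250 K.
Without cloud: g' = 0.428, ΔT' = 1.1/(1−0.428) = 1.9231 K.
Change = 1.9231 − 3.1250 = -1.20 K.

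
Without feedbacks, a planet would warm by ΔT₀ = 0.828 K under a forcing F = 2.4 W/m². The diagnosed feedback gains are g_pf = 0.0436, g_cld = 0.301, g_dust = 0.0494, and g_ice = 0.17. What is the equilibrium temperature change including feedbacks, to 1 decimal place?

1.9 K

Total gain g = 0.0436 + 0.301 + 0.0494 + 0.17 = 0.564.
Amplification A = 1/(1 − 0.564) = 2.294.
ΔT = 0.828 × 2.294 = 1.9 K.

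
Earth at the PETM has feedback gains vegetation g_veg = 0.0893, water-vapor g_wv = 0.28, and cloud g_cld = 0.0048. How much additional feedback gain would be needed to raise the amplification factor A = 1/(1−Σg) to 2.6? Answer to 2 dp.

Current total gain = 0.3741.
Target gain for A = 2.6: g* = 1 − 1/2.6 = 0.6154.
Additional gain needed = 0.6154 − 0.3741 = 0.24.

0.24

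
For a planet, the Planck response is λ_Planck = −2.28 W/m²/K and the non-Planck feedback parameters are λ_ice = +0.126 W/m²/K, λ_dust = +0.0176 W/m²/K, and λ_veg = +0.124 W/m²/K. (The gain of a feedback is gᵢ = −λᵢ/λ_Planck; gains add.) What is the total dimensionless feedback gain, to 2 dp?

0.12

Convert to gains: g_ice = 0.126/2.28 = 0.05526; g_dust = 0.0176/2.28 = 0.007719; g_veg = 0.124/2.28 = 0.05439.
Total gain g = 0.117369.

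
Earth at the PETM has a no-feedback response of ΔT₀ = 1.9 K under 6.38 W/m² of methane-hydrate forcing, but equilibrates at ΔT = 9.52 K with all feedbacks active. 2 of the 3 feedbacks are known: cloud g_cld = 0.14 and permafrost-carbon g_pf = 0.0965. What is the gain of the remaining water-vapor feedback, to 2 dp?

0.56

Amplification A = ΔT/ΔT₀ = 9.52/1.9 = 5.011.
Total gain g = 1 − 1/A = 1 − 1/5.011 = 0.8004.
Known gains sum to 0.14 + 0.0965 = 0.2365.
g_wv = 0.8004 − 0.2365 = 0.56.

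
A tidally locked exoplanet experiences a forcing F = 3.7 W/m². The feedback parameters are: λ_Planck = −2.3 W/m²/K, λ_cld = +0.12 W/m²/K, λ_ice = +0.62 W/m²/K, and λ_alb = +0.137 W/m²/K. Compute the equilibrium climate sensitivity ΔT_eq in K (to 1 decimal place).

2.6 K

Net feedback parameter λ = (−2.3) + (+0.12) + (+0.62) + (+0.137) = -1.423 W/m²/K.
ΔT = −F/λ = −3.7/(-1.423) = 2.6 K.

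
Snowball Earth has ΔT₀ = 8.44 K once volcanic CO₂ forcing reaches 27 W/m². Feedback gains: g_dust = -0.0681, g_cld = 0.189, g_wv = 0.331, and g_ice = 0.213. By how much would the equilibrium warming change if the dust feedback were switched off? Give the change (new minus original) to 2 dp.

Original: g = 0.6649, ΔT = 8.44/(1−0.6649) = 25.1865 K.
Without dust: g' = 0.733, ΔT' = 8.44/(1−0.733) = 31.6105 K.
Change = 31.6105 − 25.1865 = 6.42 K.

6.42 K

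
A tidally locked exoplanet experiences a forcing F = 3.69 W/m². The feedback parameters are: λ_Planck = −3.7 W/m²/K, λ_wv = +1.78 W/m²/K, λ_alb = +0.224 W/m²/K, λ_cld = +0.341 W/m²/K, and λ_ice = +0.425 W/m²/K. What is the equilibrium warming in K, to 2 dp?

3.97 K

Net feedback parameter λ = (−3.7) + (+1.78) + (+0.224) + (+0.341) + (+0.425) = -0.93 W/m²/K.
ΔT = −F/λ = −3.69/(-0.93) = 3.97 K.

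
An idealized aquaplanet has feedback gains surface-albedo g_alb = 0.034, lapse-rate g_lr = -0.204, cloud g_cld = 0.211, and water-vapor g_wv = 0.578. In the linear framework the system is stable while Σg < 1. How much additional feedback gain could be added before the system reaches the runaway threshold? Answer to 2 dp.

0.38

Current total gain = 0.034 − 0.204 + 0.211 + 0.578 = 0.619.
Margin to runaway = 1 − 0.619 = 0.38.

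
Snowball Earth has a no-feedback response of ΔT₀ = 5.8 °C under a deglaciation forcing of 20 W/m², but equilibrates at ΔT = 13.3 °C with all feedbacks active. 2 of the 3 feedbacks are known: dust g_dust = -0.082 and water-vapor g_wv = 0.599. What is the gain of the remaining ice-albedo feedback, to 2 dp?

0.05

Amplification A = ΔT/ΔT₀ = 13.3/5.8 = 2.293.
Total gain g = 1 − 1/A = 1 − 1/2.293 = 0.5639.
Known gains sum to -0.082 + 0.599 = 0.517.
g_ice = 0.5639 − 0.517 = 0.05.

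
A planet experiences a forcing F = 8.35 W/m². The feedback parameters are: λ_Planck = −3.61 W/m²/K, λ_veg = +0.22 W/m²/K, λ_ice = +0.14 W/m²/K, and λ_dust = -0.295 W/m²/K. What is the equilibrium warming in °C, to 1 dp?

2.4 °C

Net feedback parameter λ = (−3.61) + (+0.22) + (+0.14) + (-0.295) = -3.545 W/m²/K.
ΔT = −F/λ = −8.35/(-3.545) = 2.4 °C.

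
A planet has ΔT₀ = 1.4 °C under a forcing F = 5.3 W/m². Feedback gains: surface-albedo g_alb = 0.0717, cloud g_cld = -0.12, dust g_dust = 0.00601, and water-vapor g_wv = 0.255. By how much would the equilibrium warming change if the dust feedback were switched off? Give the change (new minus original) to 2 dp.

-0.01 °C

Original: g = 0.21271, ΔT = 1.4/(1−0.21271) = 1.7783 °C.
Without dust: g' = 0.2067, ΔT' = 1.4/(1−0.2067) = 1.7648 °C.
Change = 1.7648 − 1.7783 = -0.01 °C.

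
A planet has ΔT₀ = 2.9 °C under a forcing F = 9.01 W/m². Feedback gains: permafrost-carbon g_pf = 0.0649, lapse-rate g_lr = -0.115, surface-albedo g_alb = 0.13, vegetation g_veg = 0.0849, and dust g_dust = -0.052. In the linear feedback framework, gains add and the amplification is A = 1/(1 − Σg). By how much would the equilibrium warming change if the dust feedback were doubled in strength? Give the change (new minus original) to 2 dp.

-0.18 °C

Original: g = 0.1128, ΔT = 2.9/(1−0.1128) = 3.2687 °C.
With doubled dust: g' = 0.0608, ΔT' = 2.9/(1−0.0608) = 3.0877 °C.
Change = 3.0877 − 3.2687 = -0.18 °C.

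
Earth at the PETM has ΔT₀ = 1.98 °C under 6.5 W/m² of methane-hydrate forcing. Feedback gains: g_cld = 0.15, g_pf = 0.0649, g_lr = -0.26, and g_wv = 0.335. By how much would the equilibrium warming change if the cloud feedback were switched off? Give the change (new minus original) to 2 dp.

-0.49 °C

Original: g = 0.2899, ΔT = 1.98/(1−0.2899) = 2.7883 °C.
Without cloud: g' = 0.1399, ΔT' = 1.98/(1−0.1399) = 2.3021 °C.
Change = 2.3021 − 2.7883 = -0.49 °C.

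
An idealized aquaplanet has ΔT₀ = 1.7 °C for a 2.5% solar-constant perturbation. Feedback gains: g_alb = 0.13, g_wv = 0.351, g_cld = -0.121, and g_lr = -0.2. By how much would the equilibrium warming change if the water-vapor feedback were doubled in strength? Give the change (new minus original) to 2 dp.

Original: g = 0.16, ΔT = 1.7/(1−0.16) = 2.0238 °C.
With doubled water-vapor: g' = 0.511, ΔT' = 1.7/(1−0.511) = 3.4765 °C.
Change = 3.4765 − 2.0238 = 1.45 °C.

1.45 °C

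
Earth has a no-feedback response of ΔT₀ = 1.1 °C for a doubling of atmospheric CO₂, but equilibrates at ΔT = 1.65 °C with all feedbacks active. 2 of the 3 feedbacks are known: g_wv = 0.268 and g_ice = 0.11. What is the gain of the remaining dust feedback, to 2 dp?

-0.04

Amplification A = ΔT/ΔT₀ = 1.65/1.1 = 1.5.
Total gain g = 1 − 1/A = 1 − 1/1.5 = 0.3333.
Known gains sum to 0.268 + 0.11 = 0.378.
g_dust = 0.3333 − 0.378 = -0.04.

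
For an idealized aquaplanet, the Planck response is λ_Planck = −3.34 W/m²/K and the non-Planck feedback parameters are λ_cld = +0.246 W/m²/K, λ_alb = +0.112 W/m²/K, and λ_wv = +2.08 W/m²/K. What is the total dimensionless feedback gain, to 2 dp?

Convert to gains: g_cld = 0.246/3.34 = 0.07365; g_alb = 0.112/3.34 = 0.03353; g_wv = 2.08/3.34 = 0.6228.
Total gain g = 0.72998.

0.73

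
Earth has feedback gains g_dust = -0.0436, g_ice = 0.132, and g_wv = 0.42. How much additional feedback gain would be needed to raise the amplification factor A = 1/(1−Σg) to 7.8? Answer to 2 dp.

Current total gain = 0.5084.
Target gain for A = 7.8: g* = 1 − 1/7.8 = 0.8718.
Additional gain needed = 0.8718 − 0.5084 = 0.36.

0.36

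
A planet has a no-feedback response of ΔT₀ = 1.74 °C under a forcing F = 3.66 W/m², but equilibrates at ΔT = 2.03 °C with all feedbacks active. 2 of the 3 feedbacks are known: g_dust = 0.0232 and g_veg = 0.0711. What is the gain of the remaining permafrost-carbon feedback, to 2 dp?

Amplification A = ΔT/ΔT₀ = 2.03/1.74 = 1.167.
Total gain g = 1 − 1/A = 1 − 1/1.167 = 0.1431.
Known gains sum to 0.0232 + 0.0711 = 0.0943.
g_pf = 0.1431 − 0.0943 = 0.05.

0.05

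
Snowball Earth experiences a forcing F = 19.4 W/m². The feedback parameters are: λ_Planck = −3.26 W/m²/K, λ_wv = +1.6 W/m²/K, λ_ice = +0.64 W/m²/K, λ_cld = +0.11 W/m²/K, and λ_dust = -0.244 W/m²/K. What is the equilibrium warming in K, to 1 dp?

16.8 K

Net feedback parameter λ = (−3.26) + (+1.6) + (+0.64) + (+0.11) + (-0.244) = -1.154 W/m²/K.
ΔT = −F/λ = −19.4/(-1.154) = 16.8 K.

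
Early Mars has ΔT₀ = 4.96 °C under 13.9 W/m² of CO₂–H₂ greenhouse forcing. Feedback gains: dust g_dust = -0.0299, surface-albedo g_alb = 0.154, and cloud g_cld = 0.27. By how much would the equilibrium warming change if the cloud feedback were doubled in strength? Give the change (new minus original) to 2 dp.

Original: g = 0.3941, ΔT = 4.96/(1−0.3941) = 8.1862 °C.
With doubled cloud: g' = 0.6641, ΔT' = 4.96/(1−0.6641) = 14.7663 °C.
Change = 14.7663 − 8.1862 = 6.58 °C.

6.58 °C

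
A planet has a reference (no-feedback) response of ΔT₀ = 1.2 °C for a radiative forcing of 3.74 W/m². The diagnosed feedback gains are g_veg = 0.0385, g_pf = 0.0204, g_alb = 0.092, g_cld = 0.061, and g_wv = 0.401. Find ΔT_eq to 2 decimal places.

3.10 °C

Total gain g = 0.0385 + 0.0204 + 0.092 + 0.061 + 0.401 = 0.6129.
Amplification A = 1/(1 − 0.6129) = 2.583.
ΔT = 1.2 × 2.583 = 3.10 °C.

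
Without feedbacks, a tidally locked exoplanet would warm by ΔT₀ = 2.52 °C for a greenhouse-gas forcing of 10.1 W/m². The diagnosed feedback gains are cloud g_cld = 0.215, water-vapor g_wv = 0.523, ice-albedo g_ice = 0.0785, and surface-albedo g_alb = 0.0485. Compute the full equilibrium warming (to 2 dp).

18.67 °C

Total gain g = 0.215 + 0.523 + 0.0785 + 0.0485 = 0.865.
Amplification A = 1/(1 − 0.865) = 7.407.
ΔT = 2.52 × 7.407 = 18.67 °C.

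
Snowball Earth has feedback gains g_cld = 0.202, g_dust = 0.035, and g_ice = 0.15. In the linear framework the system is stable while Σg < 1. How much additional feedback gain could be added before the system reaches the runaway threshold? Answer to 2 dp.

Current total gain = 0.202 + 0.035 + 0.15 = 0.387.
Margin to runaway = 1 − 0.387 = 0.61.

0.61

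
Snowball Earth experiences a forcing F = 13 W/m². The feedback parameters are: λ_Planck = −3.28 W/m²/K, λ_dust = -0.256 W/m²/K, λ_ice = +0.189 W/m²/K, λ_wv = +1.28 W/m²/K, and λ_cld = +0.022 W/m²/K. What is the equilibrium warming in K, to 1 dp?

6.4 K

Net feedback parameter λ = (−3.28) + (-0.256) + (+0.189) + (+1.28) + (+0.022) = -2.045 W/m²/K.
ΔT = −F/λ = −13/(-2.045) = 6.4 K.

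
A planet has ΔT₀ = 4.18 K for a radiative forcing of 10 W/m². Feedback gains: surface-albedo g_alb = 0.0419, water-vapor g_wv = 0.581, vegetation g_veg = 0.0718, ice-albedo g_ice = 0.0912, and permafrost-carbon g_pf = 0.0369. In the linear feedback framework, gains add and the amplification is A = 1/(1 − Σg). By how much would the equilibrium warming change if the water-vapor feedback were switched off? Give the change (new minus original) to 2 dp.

-18.08 K

Original: g = 0.8228, ΔT = 4.18/(1−0.8228) = 23.5892 K.
Without water-vapor: g' = 0.2418, ΔT' = 4.18/(1−0.2418) = 5.5131 K.
Change = 5.5131 − 23.5892 = -18.08 K.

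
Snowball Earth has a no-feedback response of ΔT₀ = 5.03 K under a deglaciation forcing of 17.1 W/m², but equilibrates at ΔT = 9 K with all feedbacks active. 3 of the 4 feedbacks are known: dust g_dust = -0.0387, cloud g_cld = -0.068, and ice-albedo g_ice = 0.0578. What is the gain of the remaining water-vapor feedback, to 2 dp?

0.49

Amplification A = ΔT/ΔT₀ = 9/5.03 = 1.789.
Total gain g = 1 − 1/A = 1 − 1/1.789 = 0.441.
Known gains sum to -0.0387 − 0.068 + 0.0578 = -0.0489.
g_wv = 0.441 + 0.0489 = 0.49.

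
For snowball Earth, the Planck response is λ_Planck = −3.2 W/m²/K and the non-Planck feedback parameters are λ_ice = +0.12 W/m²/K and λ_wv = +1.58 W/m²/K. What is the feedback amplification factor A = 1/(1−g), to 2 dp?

2.13

Convert to gains: g_ice = 0.12/3.2 = 0.0375; g_wv = 1.58/3.2 = 0.4938.
Total gain g = 0.5313.
A = 1/(1 − 0.5313) = 2.13.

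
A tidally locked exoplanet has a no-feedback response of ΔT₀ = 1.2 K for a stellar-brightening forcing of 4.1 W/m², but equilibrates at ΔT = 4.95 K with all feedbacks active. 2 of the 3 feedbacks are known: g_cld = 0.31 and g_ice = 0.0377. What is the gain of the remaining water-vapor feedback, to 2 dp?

Amplification A = ΔT/ΔT₀ = 4.95/1.2 = 4.125.
Total gain g = 1 − 1/A = 1 − 1/4.125 = 0.7576.
Known gains sum to 0.31 + 0.0377 = 0.3477.
g_wv = 0.7576 − 0.3477 = 0.41.

0.41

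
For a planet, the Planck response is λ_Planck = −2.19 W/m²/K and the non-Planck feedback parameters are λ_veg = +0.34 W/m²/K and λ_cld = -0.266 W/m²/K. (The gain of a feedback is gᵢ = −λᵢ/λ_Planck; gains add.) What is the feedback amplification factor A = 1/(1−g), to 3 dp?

1.035

Convert to gains: g_veg = 0.34/2.19 = 0.1553; g_cld = -0.266/2.19 = -0.1215.
Total gain g = 0.0338.
A = 1/(1 − 0.0338) = 1.035.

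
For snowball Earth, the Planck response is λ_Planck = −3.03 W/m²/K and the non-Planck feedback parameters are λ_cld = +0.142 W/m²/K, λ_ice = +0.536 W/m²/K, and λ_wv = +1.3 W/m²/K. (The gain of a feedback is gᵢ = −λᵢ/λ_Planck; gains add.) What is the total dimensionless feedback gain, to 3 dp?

Convert to gains: g_cld = 0.142/3.03 = 0.04686; g_ice = 0.536/3.03 = 0.1769; g_wv = 1.3/3.03 = 0.429.
Total gain g = 0.65276.

0.653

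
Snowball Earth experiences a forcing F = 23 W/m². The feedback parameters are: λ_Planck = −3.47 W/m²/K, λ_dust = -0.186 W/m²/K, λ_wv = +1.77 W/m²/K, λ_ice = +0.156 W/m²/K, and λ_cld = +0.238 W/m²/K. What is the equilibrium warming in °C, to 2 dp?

Net feedback parameter λ = (−3.47) + (-0.186) + (+1.77) + (+0.156) + (+0.238) = -1.492 W/m²/K.
ΔT = −F/λ = −23/(-1.492) = 15.42 °C.

15.42 °C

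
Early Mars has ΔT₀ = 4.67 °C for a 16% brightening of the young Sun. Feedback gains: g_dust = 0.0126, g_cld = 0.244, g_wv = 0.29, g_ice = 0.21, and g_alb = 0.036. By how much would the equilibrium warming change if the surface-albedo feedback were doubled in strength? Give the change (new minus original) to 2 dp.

4.73 °C

Original: g = 0.7926, ΔT = 4.67/(1−0.7926) = 22.5169 °C.
With doubled surface-albedo: g' = 0.8286, ΔT' = 4.67/(1−0.8286) = 27.2462 °C.
Change = 27.2462 − 22.5169 = 4.73 °C.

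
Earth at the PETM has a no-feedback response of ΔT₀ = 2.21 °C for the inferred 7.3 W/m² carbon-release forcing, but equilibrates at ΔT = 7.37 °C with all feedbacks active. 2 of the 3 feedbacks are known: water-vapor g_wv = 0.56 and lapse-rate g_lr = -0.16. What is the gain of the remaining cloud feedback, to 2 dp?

Amplification A = ΔT/ΔT₀ = 7.37/2.21 = 3.335.
Total gain g = 1 − 1/A = 1 − 1/3.335 = 0.7001.
Known gains sum to 0.56 − 0.16 = 0.4.
g_cld = 0.7001 − 0.4 = 0.30.

0.30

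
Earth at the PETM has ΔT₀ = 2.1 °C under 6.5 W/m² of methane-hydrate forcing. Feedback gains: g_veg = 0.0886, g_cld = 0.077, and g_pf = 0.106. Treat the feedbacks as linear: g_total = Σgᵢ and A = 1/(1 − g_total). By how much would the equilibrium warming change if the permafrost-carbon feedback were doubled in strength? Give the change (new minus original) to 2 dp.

Original: g = 0.2716, ΔT = 2.1/(1−0.2716) = 2.8830 °C.
With doubled permafrost-carbon: g' = 0.3776, ΔT' = 2.1/(1−0.3776) = 3.3740 °C.
Change = 3.3740 − 2.8830 = 0.49 °C.

0.49 °C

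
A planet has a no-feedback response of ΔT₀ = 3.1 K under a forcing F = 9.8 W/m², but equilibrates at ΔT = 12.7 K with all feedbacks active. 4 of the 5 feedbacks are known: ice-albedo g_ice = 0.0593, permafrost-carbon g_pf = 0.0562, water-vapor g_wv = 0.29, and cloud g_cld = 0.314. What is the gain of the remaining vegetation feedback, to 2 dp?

0.04

Amplification A = ΔT/ΔT₀ = 12.7/3.1 = 4.097.
Total gain g = 1 − 1/A = 1 − 1/4.097 = 0.7559.
Known gains sum to 0.0593 + 0.0562 + 0.29 + 0.314 = 0.7195.
g_veg = 0.7559 − 0.7195 = 0.04.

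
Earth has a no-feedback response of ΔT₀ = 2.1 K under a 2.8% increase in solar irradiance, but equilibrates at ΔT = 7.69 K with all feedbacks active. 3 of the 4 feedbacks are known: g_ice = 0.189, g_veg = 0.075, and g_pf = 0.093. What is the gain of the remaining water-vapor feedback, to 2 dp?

0.37

Amplification A = ΔT/ΔT₀ = 7.69/2.1 = 3.662.
Total gain g = 1 − 1/A = 1 − 1/3.662 = 0.7269.
Known gains sum to 0.189 + 0.075 + 0.093 = 0.357.
g_wv = 0.7269 − 0.357 = 0.37.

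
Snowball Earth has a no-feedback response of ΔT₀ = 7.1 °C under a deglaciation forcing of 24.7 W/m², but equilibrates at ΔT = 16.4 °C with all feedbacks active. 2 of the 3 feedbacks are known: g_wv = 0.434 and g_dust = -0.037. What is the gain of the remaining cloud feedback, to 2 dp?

0.17

Amplification A = ΔT/ΔT₀ = 16.4/7.1 = 2.31.
Total gain g = 1 − 1/A = 1 − 1/2.31 = 0.5671.
Known gains sum to 0.434 − 0.037 = 0.397.
g_cld = 0.5671 − 0.397 = 0.17.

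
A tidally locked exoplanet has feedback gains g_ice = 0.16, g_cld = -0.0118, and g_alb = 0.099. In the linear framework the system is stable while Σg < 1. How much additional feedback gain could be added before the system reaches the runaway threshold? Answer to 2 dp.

Current total gain = 0.16 − 0.0118 + 0.099 = 0.2472.
Margin to runaway = 1 − 0.2472 = 0.75.

0.75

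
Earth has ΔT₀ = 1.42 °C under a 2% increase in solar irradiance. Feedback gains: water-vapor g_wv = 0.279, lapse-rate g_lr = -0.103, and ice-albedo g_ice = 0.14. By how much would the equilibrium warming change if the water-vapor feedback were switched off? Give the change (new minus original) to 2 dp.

Original: g = 0.316, ΔT = 1.42/(1−0.316) = 2.0760 °C.
Without water-vapor: g' = 0.037, ΔT' = 1.42/(1−0.037) = 1.4746 °C.
Change = 1.4746 − 2.0760 = -0.60 °C.

-0.60 °C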